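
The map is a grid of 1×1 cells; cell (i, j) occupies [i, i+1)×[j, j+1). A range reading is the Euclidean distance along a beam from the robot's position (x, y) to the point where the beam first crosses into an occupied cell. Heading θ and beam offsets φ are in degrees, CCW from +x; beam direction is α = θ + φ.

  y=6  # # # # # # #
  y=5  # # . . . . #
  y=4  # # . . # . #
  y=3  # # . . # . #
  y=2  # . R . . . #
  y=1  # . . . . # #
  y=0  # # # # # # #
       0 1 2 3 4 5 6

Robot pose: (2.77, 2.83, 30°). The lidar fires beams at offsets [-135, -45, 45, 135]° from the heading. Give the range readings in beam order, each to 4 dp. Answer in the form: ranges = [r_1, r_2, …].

ranges = [1.8946, 3.2069, 3.2818, 0.7972]

beam 1: φ=-135°, α=255°
  d=(-0.2588,-0.9659)  start (2,2)  tX=2.9751 tY=0.8593  stride 1/|dx|=3.8637 1/|dy|=1.0353
    cross y-line → (2,1), t=0.8593
    cross y-line → (2,0), t=1.8946 (wall)
  → r_1 = 1.8946
beam 2: φ=-45°, α=345°
  d=(0.9659,-0.2588)  start (2,2)  tX=0.2381 tY=3.2069  stride 1/|dx|=1.0353 1/|dy|=3.8637
    cross x-line → (3,2), t=0.2381
    cross x-line → (4,2), t=1.2734
    cross x-line → (5,2), t=2.3087
    cross y-line → (5,1), t=3.2069 (wall)
  → r_2 = 3.2069
beam 3: φ=45°, α=75°
  d=(0.2588,0.9659)  start (2,2)  tX=0.8887 tY=0.1760  stride 1/|dx|=3.8637 1/|dy|=1.0353
    cross y-line → (2,3), t=0.1760
    cross x-line → (3,3), t=0.8887
    cross y-line → (3,4), t=1.2113
    cross y-line → (3,5), t=2.2465
    cross y-line → (3,6), t=3.2818 (wall)
  → r_3 = 3.2818
beam 4: φ=135°, α=165°
  d=(-0.9659,0.2588)  start (2,2)  tX=0.7972 tY=0.6568  stride 1/|dx|=1.0353 1/|dy|=3.8637
    cross y-line → (2,3), t=0.6568
    cross x-line → (1,3), t=0.7972 (wall)
  → r_4 = 0.7972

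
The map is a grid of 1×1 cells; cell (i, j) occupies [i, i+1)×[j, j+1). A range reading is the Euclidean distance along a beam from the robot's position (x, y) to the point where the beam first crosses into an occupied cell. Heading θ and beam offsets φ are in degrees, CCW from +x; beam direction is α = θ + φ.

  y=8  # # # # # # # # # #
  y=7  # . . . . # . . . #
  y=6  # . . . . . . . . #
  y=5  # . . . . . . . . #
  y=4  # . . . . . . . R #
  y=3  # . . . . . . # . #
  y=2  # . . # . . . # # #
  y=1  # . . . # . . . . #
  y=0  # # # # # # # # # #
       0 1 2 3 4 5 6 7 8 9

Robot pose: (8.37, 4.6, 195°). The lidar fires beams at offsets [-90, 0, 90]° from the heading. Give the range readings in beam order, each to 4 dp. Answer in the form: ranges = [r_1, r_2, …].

ranges = [3.5199, 7.6300, 1.6564]

beam 1: φ=-90°, α=105°
  direction (-0.2588, 0.9659); cell (8,4); t to first gridline: x 1.4296, y 0.4141 (then +3.8637 / +1.0353)
    (8,5) via y @ 0.4141
    (7,5) via x @ 1.4296
    (7,6) via y @ 1.4494
    (7,7) via y @ 2.4847
    (7,8) via y @ 3.5199  # hit
  → r_1 = 3.5199
beam 2: φ=0°, α=195°
  direction (-0.9659, -0.2588); cell (8,4); t to first gridline: x 0.3831, y 2.3182 (then +1.0353 / +3.8637)
    (7,4) via x @ 0.3831
    (6,4) via x @ 1.4183
    (6,3) via y @ 2.3182
    (5,3) via x @ 2.4536
    (4,3) via x @ 3.4889
    (3,3) via x @ 4.5242
    (2,3) via x @ 5.5594
    (2,2) via y @ 6.1819
    (1,2) via x @ 6.5947
    (0,2) via x @ 7.6300  # hit
  → r_2 = 7.6300
beam 3: φ=90°, α=285°
  direction (0.2588, -0.9659); cell (8,4); t to first gridline: x 2.4341, y 0.6212 (then +3.8637 / +1.0353)
    (8,3) via y @ 0.6212
    (8,2) via y @ 1.6564  # hit
  → r_3 = 1.6564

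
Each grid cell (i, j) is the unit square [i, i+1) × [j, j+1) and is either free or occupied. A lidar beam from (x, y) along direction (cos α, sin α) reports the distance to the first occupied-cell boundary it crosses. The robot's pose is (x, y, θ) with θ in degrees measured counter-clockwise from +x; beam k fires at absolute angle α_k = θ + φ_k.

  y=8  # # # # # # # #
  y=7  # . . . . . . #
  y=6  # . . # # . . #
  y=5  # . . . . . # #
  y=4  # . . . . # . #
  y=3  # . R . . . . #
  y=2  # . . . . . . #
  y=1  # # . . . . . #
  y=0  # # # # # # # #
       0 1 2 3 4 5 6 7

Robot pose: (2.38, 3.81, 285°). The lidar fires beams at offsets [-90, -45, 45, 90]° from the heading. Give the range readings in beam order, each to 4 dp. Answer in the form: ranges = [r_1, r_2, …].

beam 1: φ=-90°, α=195°
  dir = (cos 195°, sin 195°) = (-0.9659, -0.2588); from cell (2,3)
  next x-line at t=0.3934, next y-line at t=3.1296; Δt_x=1.0353, Δt_y=3.8637
    x: enter (1,3) at t=0.3934
    x: enter (0,3) at t=1.4287 ← occupied
  → r_1 = 1.4287
beam 2: φ=-45°, α=240°
  dir = (cos 240°, sin 240°) = (-0.5000, -0.8660); from cell (2,3)
  next x-line at t=0.7600, next y-line at t=0.9353; Δt_x=2.0000, Δt_y=1.1547
    x: enter (1,3) at t=0.7600
    y: enter (1,2) at t=0.9353
    y: enter (1,1) at t=2.0900 ← occupied
  → r_2 = 2.0900
beam 3: φ=45°, α=330°
  dir = (cos 330°, sin 330°) = (0.8660, -0.5000); from cell (2,3)
  next x-line at t=0.7159, next y-line at t=1.6200; Δt_x=1.1547, Δt_y=2.0000
    x: enter (3,3) at t=0.7159
    y: enter (3,2) at t=1.6200
    x: enter (4,2) at t=1.8706
    x: enter (5,2) at t=3.0253
    y: enter (5,1) at t=3.6200
    x: enter (6,1) at t=4.1800
    x: enter (7,1) at t=5.3347 ← occupied
  → r_3 = 5.3347
beam 4: φ=90°, α=15°
  dir = (cos 15°, sin 15°) = (0.9659, 0.2588); from cell (2,3)
  next x-line at t=0.6419, next y-line at t=0.7341; Δt_x=1.0353, Δt_y=3.8637
    x: enter (3,3) at t=0.6419
    y: enter (3,4) at t=0.7341
    x: enter (4,4) at t=1.6771
    x: enter (5,4) at t=2.7124 ← occupied
  → r_4 = 2.7124

ranges = [1.4287, 2.0900, 5.3347, 2.7124]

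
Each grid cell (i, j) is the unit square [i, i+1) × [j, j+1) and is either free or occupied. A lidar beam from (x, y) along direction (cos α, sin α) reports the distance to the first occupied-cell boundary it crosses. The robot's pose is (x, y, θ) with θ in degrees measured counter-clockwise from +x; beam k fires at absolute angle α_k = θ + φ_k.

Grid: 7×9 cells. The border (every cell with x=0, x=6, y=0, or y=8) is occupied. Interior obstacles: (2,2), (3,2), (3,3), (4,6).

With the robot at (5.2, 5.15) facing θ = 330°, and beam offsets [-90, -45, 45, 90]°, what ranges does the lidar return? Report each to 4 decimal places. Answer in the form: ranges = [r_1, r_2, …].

beam 1: φ=-90°, α=240°
  d=(-0.5000,-0.8660)  start (5,5)  tX=0.4000 tY=0.1732  stride 1/|dx|=2.0000 1/|dy|=1.1547
    cross y-line → (5,4), t=0.1732
    cross x-line → (4,4), t=0.4000
    cross y-line → (4,3), t=1.3279
    cross x-line → (3,3), t=2.4000 (wall)
  → r_1 = 2.4000
beam 2: φ=-45°, α=285°
  d=(0.2588,-0.9659)  start (5,5)  tX=3.0910 tY=0.1553  stride 1/|dx|=3.8637 1/|dy|=1.0353
    cross y-line → (5,4), t=0.1553
    cross y-line → (5,3), t=1.1906
    cross y-line → (5,2), t=2.2258
    cross x-line → (6,2), t=3.0910 (wall)
  → r_2 = 3.0910
beam 3: φ=45°, α=15°
  d=(0.9659,0.2588)  start (5,5)  tX=0.8282 tY=3.2841  stride 1/|dx|=1.0353 1/|dy|=3.8637
    cross x-line → (6,5), t=0.8282 (wall)
  → r_3 = 0.8282
beam 4: φ=90°, α=60°
  d=(0.5000,0.8660)  start (5,5)  tX=1.6000 tY=0.9815  stride 1/|dx|=2.0000 1/|dy|=1.1547
    cross y-line → (5,6), t=0.9815
    cross x-line → (6,6), t=1.6000 (wall)
  → r_4 = 1.6000

ranges = [2.4000, 3.0910, 0.8282, 1.6000]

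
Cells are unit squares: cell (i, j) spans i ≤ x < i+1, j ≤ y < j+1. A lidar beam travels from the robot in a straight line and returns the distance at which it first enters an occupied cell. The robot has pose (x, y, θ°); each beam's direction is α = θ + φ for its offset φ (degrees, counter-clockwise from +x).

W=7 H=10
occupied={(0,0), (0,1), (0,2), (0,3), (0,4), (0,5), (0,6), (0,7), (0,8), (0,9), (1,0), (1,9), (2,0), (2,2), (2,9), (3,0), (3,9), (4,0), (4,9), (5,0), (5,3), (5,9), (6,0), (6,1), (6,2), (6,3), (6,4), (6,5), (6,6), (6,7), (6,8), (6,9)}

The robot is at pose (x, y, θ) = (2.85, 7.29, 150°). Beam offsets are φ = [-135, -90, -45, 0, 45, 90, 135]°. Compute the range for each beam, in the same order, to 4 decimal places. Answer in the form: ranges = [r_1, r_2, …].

ranges = [3.2611, 1.9745, 1.7703, 2.1362, 1.9153, 3.7000, 6.5119]

beam 1: φ=-135°, α=15°
  cosα=0.9659 sinα=0.2588 | (2,7) | tMaxX 0.1553 tMaxY 2.7432 | tΔX 1.0353 tΔY 3.8637
    t=0.1553 [x] (3,7)
    t=1.1906 [x] (4,7)
    t=2.2258 [x] (5,7)
    t=2.7432 [y] (5,8)
    t=3.2611 [x] (6,8) — stop
  → r_1 = 3.2611
beam 2: φ=-90°, α=60°
  cosα=0.5000 sinα=0.8660 | (2,7) | tMaxX 0.3000 tMaxY 0.8198 | tΔX 2.0000 tΔY 1.1547
    t=0.3000 [x] (3,7)
    t=0.8198 [y] (3,8)
    t=1.9745 [y] (3,9) — stop
  → r_2 = 1.9745
beam 3: φ=-45°, α=105°
  cosα=-0.2588 sinα=0.9659 | (2,7) | tMaxX 3.2841 tMaxY 0.7350 | tΔX 3.8637 tΔY 1.0353
    t=0.7350 [y] (2,8)
    t=1.7703 [y] (2,9) — stop
  → r_3 = 1.7703
beam 4: φ=0°, α=150°
  cosα=-0.8660 sinα=0.5000 | (2,7) | tMaxX 0.9815 tMaxY 1.4200 | tΔX 1.1547 tΔY 2.0000
    t=0.9815 [x] (1,7)
    t=1.4200 [y] (1,8)
    t=2.1362 [x] (0,8) — stop
  → r_4 = 2.1362
beam 5: φ=45°, α=195°
  cosα=-0.9659 sinα=-0.2588 | (2,7) | tMaxX 0.8800 tMaxY 1.1205 | tΔX 1.0353 tΔY 3.8637
    t=0.8800 [x] (1,7)
    t=1.1205 [y] (1,6)
    t=1.9153 [x] (0,6) — stop
  → r_5 = 1.9153
beam 6: φ=90°, α=240°
  cosα=-0.5000 sinα=-0.8660 | (2,7) | tMaxX 1.7000 tMaxY 0.3349 | tΔX 2.0000 tΔY 1.1547
    t=0.3349 [y] (2,6)
    t=1.4896 [y] (2,5)
    t=1.7000 [x] (1,5)
    t=2.6443 [y] (1,4)
    t=3.7000 [x] (0,4) — stop
  → r_6 = 3.7000
beam 7: φ=135°, α=285°
  cosα=0.2588 sinα=-0.9659 | (2,7) | tMaxX 0.5796 tMaxY 0.3002 | tΔX 3.8637 tΔY 1.0353
    t=0.3002 [y] (2,6)
    t=0.5796 [x] (3,6)
    t=1.3355 [y] (3,5)
    t=2.3708 [y] (3,4)
    t=3.4061 [y] (3,3)
    t=4.4413 [y] (3,2)
    t=4.4433 [x] (4,2)
    t=5.4766 [y] (4,1)
    t=6.5119 [y] (4,0) — stop
  → r_7 = 6.5119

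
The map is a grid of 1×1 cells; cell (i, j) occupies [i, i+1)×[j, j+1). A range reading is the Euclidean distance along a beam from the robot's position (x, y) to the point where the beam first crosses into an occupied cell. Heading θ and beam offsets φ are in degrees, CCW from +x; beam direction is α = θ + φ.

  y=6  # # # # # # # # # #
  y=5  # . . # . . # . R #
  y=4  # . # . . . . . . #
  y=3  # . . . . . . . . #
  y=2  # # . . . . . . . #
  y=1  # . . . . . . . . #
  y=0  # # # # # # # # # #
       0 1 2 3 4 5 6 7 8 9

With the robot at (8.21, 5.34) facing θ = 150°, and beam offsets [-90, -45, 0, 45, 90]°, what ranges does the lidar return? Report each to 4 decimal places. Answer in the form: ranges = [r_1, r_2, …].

beam 1: φ=-90°, α=60°
  d=(0.5000,0.8660)  start (8,5)  tX=1.5800 tY=0.7621  stride 1/|dx|=2.0000 1/|dy|=1.1547
    cross y-line → (8,6), t=0.7621 (wall)
  → r_1 = 0.7621
beam 2: φ=-45°, α=105°
  d=(-0.2588,0.9659)  start (8,5)  tX=0.8114 tY=0.6833  stride 1/|dx|=3.8637 1/|dy|=1.0353
    cross y-line → (8,6), t=0.6833 (wall)
  → r_2 = 0.6833
beam 3: φ=0°, α=150°
  d=(-0.8660,0.5000)  start (8,5)  tX=0.2425 tY=1.3200  stride 1/|dx|=1.1547 1/|dy|=2.0000
    cross x-line → (7,5), t=0.2425
    cross y-line → (7,6), t=1.3200 (wall)
  → r_3 = 1.3200
beam 4: φ=45°, α=195°
  d=(-0.9659,-0.2588)  start (8,5)  tX=0.2174 tY=1.3137  stride 1/|dx|=1.0353 1/|dy|=3.8637
    cross x-line → (7,5), t=0.2174
    cross x-line → (6,5), t=1.2527 (wall)
  → r_4 = 1.2527
beam 5: φ=90°, α=240°
  d=(-0.5000,-0.8660)  start (8,5)  tX=0.4200 tY=0.3926  stride 1/|dx|=2.0000 1/|dy|=1.1547
    cross y-line → (8,4), t=0.3926
    cross x-line → (7,4), t=0.4200
    cross y-line → (7,3), t=1.5473
    cross x-line → (6,3), t=2.4200
    cross y-line → (6,2), t=2.7020
    cross y-line → (6,1), t=3.8567
    cross x-line → (5,1), t=4.4200
    cross y-line → (5,0), t=5.0114 (wall)
  → r_5 = 5.0114

ranges = [0.7621, 0.6833, 1.3200, 1.2527, 5.0114]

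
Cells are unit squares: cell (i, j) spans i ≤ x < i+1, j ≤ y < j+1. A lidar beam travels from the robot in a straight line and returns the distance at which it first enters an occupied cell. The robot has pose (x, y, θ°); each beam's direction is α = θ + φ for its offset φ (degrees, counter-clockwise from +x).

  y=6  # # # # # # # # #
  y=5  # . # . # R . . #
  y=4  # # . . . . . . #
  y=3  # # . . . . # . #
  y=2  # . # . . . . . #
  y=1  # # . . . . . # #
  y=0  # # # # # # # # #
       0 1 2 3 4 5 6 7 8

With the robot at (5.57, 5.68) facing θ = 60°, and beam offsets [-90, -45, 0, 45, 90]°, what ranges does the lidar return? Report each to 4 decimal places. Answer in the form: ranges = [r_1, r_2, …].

beam 1: φ=-90°, α=330°
  d=(0.8660,-0.5000)  start (5,5)  tX=0.4965 tY=1.3600  stride 1/|dx|=1.1547 1/|dy|=2.0000
    cross x-line → (6,5), t=0.4965
    cross y-line → (6,4), t=1.3600
    cross x-line → (7,4), t=1.6512
    cross x-line → (8,4), t=2.8059 (wall)
  → r_1 = 2.8059
beam 2: φ=-45°, α=15°
  d=(0.9659,0.2588)  start (5,5)  tX=0.4452 tY=1.2364  stride 1/|dx|=1.0353 1/|dy|=3.8637
    cross x-line → (6,5), t=0.4452
    cross y-line → (6,6), t=1.2364 (wall)
  → r_2 = 1.2364
beam 3: φ=0°, α=60°
  d=(0.5000,0.8660)  start (5,5)  tX=0.8600 tY=0.3695  stride 1/|dx|=2.0000 1/|dy|=1.1547
    cross y-line → (5,6), t=0.3695 (wall)
  → r_3 = 0.3695
beam 4: φ=45°, α=105°
  d=(-0.2588,0.9659)  start (5,5)  tX=2.2023 tY=0.3313  stride 1/|dx|=3.8637 1/|dy|=1.0353
    cross y-line → (5,6), t=0.3313 (wall)
  → r_4 = 0.3313
beam 5: φ=90°, α=150°
  d=(-0.8660,0.5000)  start (5,5)  tX=0.6582 tY=0.6400  stride 1/|dx|=1.1547 1/|dy|=2.0000
    cross y-line → (5,6), t=0.6400 (wall)
  → r_5 = 0.6400

ranges = [2.8059, 1.2364, 0.3695, 0.3313, 0.6400]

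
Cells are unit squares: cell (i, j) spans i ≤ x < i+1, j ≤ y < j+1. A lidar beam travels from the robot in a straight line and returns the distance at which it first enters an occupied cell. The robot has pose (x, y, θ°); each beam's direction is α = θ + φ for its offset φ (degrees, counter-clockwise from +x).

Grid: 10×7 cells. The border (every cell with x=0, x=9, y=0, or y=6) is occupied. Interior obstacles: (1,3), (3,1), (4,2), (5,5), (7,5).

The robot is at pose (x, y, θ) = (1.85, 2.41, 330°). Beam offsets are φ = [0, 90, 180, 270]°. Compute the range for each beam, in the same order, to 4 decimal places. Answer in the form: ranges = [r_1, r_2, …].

ranges = [1.3279, 4.1454, 0.9815, 1.6281]

beam 1: φ=0°, α=330°
  cosα=0.8660 sinα=-0.5000 | (1,2) | tMaxX 0.1732 tMaxY 0.8200 | tΔX 1.1547 tΔY 2.0000
    t=0.1732 [x] (2,2)
    t=0.8200 [y] (2,1)
    t=1.3279 [x] (3,1) — stop
  → r_1 = 1.3279
beam 2: φ=90°, α=60°
  cosα=0.5000 sinα=0.8660 | (1,2) | tMaxX 0.3000 tMaxY 0.6813 | tΔX 2.0000 tΔY 1.1547
    t=0.3000 [x] (2,2)
    t=0.6813 [y] (2,3)
    t=1.8360 [y] (2,4)
    t=2.3000 [x] (3,4)
    t=2.9907 [y] (3,5)
    t=4.1454 [y] (3,6) — stop
  → r_2 = 4.1454
beam 3: φ=180°, α=150°
  cosα=-0.8660 sinα=0.5000 | (1,2) | tMaxX 0.9815 tMaxY 1.1800 | tΔX 1.1547 tΔY 2.0000
    t=0.9815 [x] (0,2) — stop
  → r_3 = 0.9815
beam 4: φ=270°, α=240°
  cosα=-0.5000 sinα=-0.8660 | (1,2) | tMaxX 1.7000 tMaxY 0.4734 | tΔX 2.0000 tΔY 1.1547
    t=0.4734 [y] (1,1)
    t=1.6281 [y] (1,0) — stop
  → r_4 = 1.6281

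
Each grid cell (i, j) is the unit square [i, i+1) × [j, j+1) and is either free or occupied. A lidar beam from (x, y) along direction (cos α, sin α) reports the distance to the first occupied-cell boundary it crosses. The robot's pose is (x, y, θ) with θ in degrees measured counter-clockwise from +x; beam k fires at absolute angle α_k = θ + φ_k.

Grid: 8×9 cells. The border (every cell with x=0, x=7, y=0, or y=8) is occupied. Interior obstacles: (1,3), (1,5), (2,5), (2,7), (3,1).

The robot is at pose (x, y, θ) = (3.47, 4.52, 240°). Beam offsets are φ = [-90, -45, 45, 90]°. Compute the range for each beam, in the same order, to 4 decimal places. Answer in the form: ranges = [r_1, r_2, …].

ranges = [0.9600, 2.0091, 3.6442, 4.0761]

beam 1: φ=-90°, α=150°
  direction (-0.8660, 0.5000); cell (3,4); t to first gridline: x 0.5427, y 0.9600 (then +1.1547 / +2.0000)
    (2,4) via x @ 0.5427
    (2,5) via y @ 0.9600  # hit
  → r_1 = 0.9600
beam 2: φ=-45°, α=195°
  direction (-0.9659, -0.2588); cell (3,4); t to first gridline: x 0.4866, y 2.0091 (then +1.0353 / +3.8637)
    (2,4) via x @ 0.4866
    (1,4) via x @ 1.5219
    (1,3) via y @ 2.0091  # hit
  → r_2 = 2.0091
beam 3: φ=45°, α=285°
  direction (0.2588, -0.9659); cell (3,4); t to first gridline: x 2.0478, y 0.5383 (then +3.8637 / +1.0353)
    (3,3) via y @ 0.5383
    (3,2) via y @ 1.5736
    (4,2) via x @ 2.0478
    (4,1) via y @ 2.6089
    (4,0) via y @ 3.6442  # hit
  → r_3 = 3.6442
beam 4: φ=90°, α=330°
  direction (0.8660, -0.5000); cell (3,4); t to first gridline: x 0.6120, y 1.0400 (then +1.1547 / +2.0000)
    (4,4) via x @ 0.6120
    (4,3) via y @ 1.0400
    (5,3) via x @ 1.7667
    (6,3) via x @ 2.9214
    (6,2) via y @ 3.0400
    (7,2) via x @ 4.0761  # hit
  → r_4 = 4.0761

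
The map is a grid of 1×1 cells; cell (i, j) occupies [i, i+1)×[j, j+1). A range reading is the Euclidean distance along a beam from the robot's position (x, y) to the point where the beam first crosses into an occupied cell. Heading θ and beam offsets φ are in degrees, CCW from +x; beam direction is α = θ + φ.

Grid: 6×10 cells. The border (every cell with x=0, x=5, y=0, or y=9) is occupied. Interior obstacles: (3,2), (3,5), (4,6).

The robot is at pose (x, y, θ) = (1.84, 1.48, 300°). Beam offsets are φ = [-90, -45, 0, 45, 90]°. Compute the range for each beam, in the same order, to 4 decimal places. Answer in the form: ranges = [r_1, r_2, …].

beam 1: φ=-90°, α=210°
  direction (-0.8660, -0.5000); cell (1,1); t to first gridline: x 0.9699, y 0.9600 (then +1.1547 / +2.0000)
    (1,0) via y @ 0.9600  # hit
  → r_1 = 0.9600
beam 2: φ=-45°, α=255°
  direction (-0.2588, -0.9659); cell (1,1); t to first gridline: x 3.2455, y 0.4969 (then +3.8637 / +1.0353)
    (1,0) via y @ 0.4969  # hit
  → r_2 = 0.4969
beam 3: φ=0°, α=300°
  direction (0.5000, -0.8660); cell (1,1); t to first gridline: x 0.3200, y 0.5543 (then +2.0000 / +1.1547)
    (2,1) via x @ 0.3200
    (2,0) via y @ 0.5543  # hit
  → r_3 = 0.5543
beam 4: φ=45°, α=345°
  direction (0.9659, -0.2588); cell (1,1); t to first gridline: x 0.1656, y 1.8546 (then +1.0353 / +3.8637)
    (2,1) via x @ 0.1656
    (3,1) via x @ 1.2009
    (3,0) via y @ 1.8546  # hit
  → r_4 = 1.8546
beam 5: φ=90°, α=30°
  direction (0.8660, 0.5000); cell (1,1); t to first gridline: x 0.1848, y 1.0400 (then +1.1547 / +2.0000)
    (2,1) via x @ 0.1848
    (2,2) via y @ 1.0400
    (3,2) via x @ 1.3395  # hit
  → r_5 = 1.3395

ranges = [0.9600, 0.4969, 0.5543, 1.8546, 1.3395]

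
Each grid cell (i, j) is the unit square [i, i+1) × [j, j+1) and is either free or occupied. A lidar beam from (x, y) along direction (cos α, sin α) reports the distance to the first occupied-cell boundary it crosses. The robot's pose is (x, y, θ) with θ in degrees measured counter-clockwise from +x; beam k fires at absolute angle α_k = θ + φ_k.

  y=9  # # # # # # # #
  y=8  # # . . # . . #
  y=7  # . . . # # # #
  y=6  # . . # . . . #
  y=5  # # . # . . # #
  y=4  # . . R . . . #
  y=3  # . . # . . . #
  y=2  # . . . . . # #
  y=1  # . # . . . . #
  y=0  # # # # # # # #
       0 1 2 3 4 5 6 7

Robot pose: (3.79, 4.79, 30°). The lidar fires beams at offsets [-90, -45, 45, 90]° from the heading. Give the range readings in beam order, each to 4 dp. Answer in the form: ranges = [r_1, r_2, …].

ranges = [4.3763, 3.3232, 0.2174, 0.2425]

beam 1: φ=-90°, α=300°
  cosα=0.5000 sinα=-0.8660 | (3,4) | tMaxX 0.4200 tMaxY 0.9122 | tΔX 2.0000 tΔY 1.1547
    t=0.4200 [x] (4,4)
    t=0.9122 [y] (4,3)
    t=2.0669 [y] (4,2)
    t=2.4200 [x] (5,2)
    t=3.2216 [y] (5,1)
    t=4.3763 [y] (5,0) — stop
  → r_1 = 4.3763
beam 2: φ=-45°, α=345°
  cosα=0.9659 sinα=-0.2588 | (3,4) | tMaxX 0.2174 tMaxY 3.0523 | tΔX 1.0353 tΔY 3.8637
    t=0.2174 [x] (4,4)
    t=1.2527 [x] (5,4)
    t=2.2880 [x] (6,4)
    t=3.0523 [y] (6,3)
    t=3.3232 [x] (7,3) — stop
  → r_2 = 3.3232
beam 3: φ=45°, α=75°
  cosα=0.2588 sinα=0.9659 | (3,4) | tMaxX 0.8114 tMaxY 0.2174 | tΔX 3.8637 tΔY 1.0353
    t=0.2174 [y] (3,5) — stop
  → r_3 = 0.2174
beam 4: φ=90°, α=120°
  cosα=-0.5000 sinα=0.8660 | (3,4) | tMaxX 1.5800 tMaxY 0.2425 | tΔX 2.0000 tΔY 1.1547
    t=0.2425 [y] (3,5) — stop
  → r_4 = 0.2425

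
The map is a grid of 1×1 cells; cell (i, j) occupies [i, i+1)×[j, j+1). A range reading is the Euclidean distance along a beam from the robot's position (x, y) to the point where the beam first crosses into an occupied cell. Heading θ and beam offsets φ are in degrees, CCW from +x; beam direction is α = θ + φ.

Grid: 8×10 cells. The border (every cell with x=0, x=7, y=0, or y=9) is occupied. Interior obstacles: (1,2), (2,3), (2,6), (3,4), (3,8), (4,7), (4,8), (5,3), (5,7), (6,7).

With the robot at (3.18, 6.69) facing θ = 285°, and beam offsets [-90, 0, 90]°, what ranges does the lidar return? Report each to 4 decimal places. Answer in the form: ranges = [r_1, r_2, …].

beam 1: φ=-90°, α=195°
  dir = (cos 195°, sin 195°) = (-0.9659, -0.2588); from cell (3,6)
  next x-line at t=0.1863, next y-line at t=2.6660; Δt_x=1.0353, Δt_y=3.8637
    x: enter (2,6) at t=0.1863 ← occupied
  → r_1 = 0.1863
beam 2: φ=0°, α=285°
  dir = (cos 285°, sin 285°) = (0.2588, -0.9659); from cell (3,6)
  next x-line at t=3.1682, next y-line at t=0.7143; Δt_x=3.8637, Δt_y=1.0353
    y: enter (3,5) at t=0.7143
    y: enter (3,4) at t=1.7496 ← occupied
  → r_2 = 1.7496
beam 3: φ=90°, α=15°
  dir = (cos 15°, sin 15°) = (0.9659, 0.2588); from cell (3,6)
  next x-line at t=0.8489, next y-line at t=1.1977; Δt_x=1.0353, Δt_y=3.8637
    x: enter (4,6) at t=0.8489
    y: enter (4,7) at t=1.1977 ← occupied
  → r_3 = 1.1977

ranges = [0.1863, 1.7496, 1.1977]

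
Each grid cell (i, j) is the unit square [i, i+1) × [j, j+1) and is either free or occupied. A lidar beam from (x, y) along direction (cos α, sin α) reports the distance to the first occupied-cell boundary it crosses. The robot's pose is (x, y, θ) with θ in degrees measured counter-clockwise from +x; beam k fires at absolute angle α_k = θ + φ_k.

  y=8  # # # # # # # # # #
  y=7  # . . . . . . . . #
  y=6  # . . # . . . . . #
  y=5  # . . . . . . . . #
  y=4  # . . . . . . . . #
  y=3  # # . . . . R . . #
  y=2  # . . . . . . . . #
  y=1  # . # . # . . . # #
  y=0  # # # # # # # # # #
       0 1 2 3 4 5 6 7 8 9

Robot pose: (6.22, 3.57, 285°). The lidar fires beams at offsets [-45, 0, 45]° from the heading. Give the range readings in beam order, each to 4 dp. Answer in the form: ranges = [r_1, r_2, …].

beam 1: φ=-45°, α=240°
  cosα=-0.5000 sinα=-0.8660 | (6,3) | tMaxX 0.4400 tMaxY 0.6582 | tΔX 2.0000 tΔY 1.1547
    t=0.4400 [x] (5,3)
    t=0.6582 [y] (5,2)
    t=1.8129 [y] (5,1)
    t=2.4400 [x] (4,1) — stop
  → r_1 = 2.4400
beam 2: φ=0°, α=285°
  cosα=0.2588 sinα=-0.9659 | (6,3) | tMaxX 3.0137 tMaxY 0.5901 | tΔX 3.8637 tΔY 1.0353
    t=0.5901 [y] (6,2)
    t=1.6254 [y] (6,1)
    t=2.6607 [y] (6,0) — stop
  → r_2 = 2.6607
beam 3: φ=45°, α=330°
  cosα=0.8660 sinα=-0.5000 | (6,3) | tMaxX 0.9007 tMaxY 1.1400 | tΔX 1.1547 tΔY 2.0000
    t=0.9007 [x] (7,3)
    t=1.1400 [y] (7,2)
    t=2.0554 [x] (8,2)
    t=3.1400 [y] (8,1) — stop
  → r_3 = 3.1400

ranges = [2.4400, 2.6607, 3.1400]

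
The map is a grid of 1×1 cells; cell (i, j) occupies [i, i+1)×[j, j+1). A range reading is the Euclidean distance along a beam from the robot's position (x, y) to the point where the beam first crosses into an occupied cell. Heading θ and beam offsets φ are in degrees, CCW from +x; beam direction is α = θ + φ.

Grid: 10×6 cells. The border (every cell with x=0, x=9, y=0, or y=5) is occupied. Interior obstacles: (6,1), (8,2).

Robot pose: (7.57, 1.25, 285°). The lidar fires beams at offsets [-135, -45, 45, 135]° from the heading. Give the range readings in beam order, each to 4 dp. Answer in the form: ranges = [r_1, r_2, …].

beam 1: φ=-135°, α=150°
  direction (-0.8660, 0.5000); cell (7,1); t to first gridline: x 0.6582, y 1.5000 (then +1.1547 / +2.0000)
    (6,1) via x @ 0.6582  # hit
  → r_1 = 0.6582
beam 2: φ=-45°, α=240°
  direction (-0.5000, -0.8660); cell (7,1); t to first gridline: x 1.1400, y 0.2887 (then +2.0000 / +1.1547)
    (7,0) via y @ 0.2887  # hit
  → r_2 = 0.2887
beam 3: φ=45°, α=330°
  direction (0.8660, -0.5000); cell (7,1); t to first gridline: x 0.4965, y 0.5000 (then +1.1547 / +2.0000)
    (8,1) via x @ 0.4965
    (8,0) via y @ 0.5000  # hit
  → r_3 = 0.5000
beam 4: φ=135°, α=60°
  direction (0.5000, 0.8660); cell (7,1); t to first gridline: x 0.8600, y 0.8660 (then +2.0000 / +1.1547)
    (8,1) via x @ 0.8600
    (8,2) via y @ 0.8660  # hit
  → r_4 = 0.8660

ranges = [0.6582, 0.2887, 0.5000, 0.8660]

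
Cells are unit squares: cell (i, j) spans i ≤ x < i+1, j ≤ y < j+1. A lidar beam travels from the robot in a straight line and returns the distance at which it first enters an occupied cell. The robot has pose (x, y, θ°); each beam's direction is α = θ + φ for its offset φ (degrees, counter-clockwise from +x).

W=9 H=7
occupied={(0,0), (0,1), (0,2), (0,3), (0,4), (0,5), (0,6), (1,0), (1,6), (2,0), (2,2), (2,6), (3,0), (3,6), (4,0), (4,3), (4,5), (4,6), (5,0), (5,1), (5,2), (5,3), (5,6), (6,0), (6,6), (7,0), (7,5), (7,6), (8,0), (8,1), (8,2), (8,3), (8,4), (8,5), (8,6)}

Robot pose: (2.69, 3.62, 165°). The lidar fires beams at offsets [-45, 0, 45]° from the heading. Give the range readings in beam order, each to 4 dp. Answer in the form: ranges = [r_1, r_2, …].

beam 1: φ=-45°, α=120°
  d=(-0.5000,0.8660)  start (2,3)  tX=1.3800 tY=0.4388  stride 1/|dx|=2.0000 1/|dy|=1.1547
    cross y-line → (2,4), t=0.4388
    cross x-line → (1,4), t=1.3800
    cross y-line → (1,5), t=1.5935
    cross y-line → (1,6), t=2.7482 (wall)
  → r_1 = 2.7482
beam 2: φ=0°, α=165°
  d=(-0.9659,0.2588)  start (2,3)  tX=0.7143 tY=1.4682  stride 1/|dx|=1.0353 1/|dy|=3.8637
    cross x-line → (1,3), t=0.7143
    cross y-line → (1,4), t=1.4682
    cross x-line → (0,4), t=1.7496 (wall)
  → r_2 = 1.7496
beam 3: φ=45°, α=210°
  d=(-0.8660,-0.5000)  start (2,3)  tX=0.7967 tY=1.2400  stride 1/|dx|=1.1547 1/|dy|=2.0000
    cross x-line → (1,3), t=0.7967
    cross y-line → (1,2), t=1.2400
    cross x-line → (0,2), t=1.9514 (wall)
  → r_3 = 1.9514

ranges = [2.7482, 1.7496, 1.9514]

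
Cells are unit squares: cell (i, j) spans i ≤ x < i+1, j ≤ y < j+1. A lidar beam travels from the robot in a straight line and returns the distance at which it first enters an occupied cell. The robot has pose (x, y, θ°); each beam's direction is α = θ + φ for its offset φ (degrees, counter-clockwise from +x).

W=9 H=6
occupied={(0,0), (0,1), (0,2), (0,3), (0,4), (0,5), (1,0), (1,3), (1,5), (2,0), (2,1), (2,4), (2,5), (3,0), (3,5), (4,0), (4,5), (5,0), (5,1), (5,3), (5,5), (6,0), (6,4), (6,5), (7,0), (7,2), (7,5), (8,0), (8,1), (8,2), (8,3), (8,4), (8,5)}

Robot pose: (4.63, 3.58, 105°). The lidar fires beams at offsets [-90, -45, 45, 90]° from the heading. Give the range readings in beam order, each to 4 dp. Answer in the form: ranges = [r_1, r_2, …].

beam 1: φ=-90°, α=15°
  cosα=0.9659 sinα=0.2588 | (4,3) | tMaxX 0.3831 tMaxY 1.6228 | tΔX 1.0353 tΔY 3.8637
    t=0.3831 [x] (5,3) — stop
  → r_1 = 0.3831
beam 2: φ=-45°, α=60°
  cosα=0.5000 sinα=0.8660 | (4,3) | tMaxX 0.7400 tMaxY 0.4850 | tΔX 2.0000 tΔY 1.1547
    t=0.4850 [y] (4,4)
    t=0.7400 [x] (5,4)
    t=1.6397 [y] (5,5) — stop
  → r_2 = 1.6397
beam 3: φ=45°, α=150°
  cosα=-0.8660 sinα=0.5000 | (4,3) | tMaxX 0.7275 tMaxY 0.8400 | tΔX 1.1547 tΔY 2.0000
    t=0.7275 [x] (3,3)
    t=0.8400 [y] (3,4)
    t=1.8822 [x] (2,4) — stop
  → r_3 = 1.8822
beam 4: φ=90°, α=195°
  cosα=-0.9659 sinα=-0.2588 | (4,3) | tMaxX 0.6522 tMaxY 2.2409 | tΔX 1.0353 tΔY 3.8637
    t=0.6522 [x] (3,3)
    t=1.6875 [x] (2,3)
    t=2.2409 [y] (2,2)
    t=2.7228 [x] (1,2)
    t=3.7581 [x] (0,2) — stop
  → r_4 = 3.7581

ranges = [0.3831, 1.6397, 1.8822, 3.7581]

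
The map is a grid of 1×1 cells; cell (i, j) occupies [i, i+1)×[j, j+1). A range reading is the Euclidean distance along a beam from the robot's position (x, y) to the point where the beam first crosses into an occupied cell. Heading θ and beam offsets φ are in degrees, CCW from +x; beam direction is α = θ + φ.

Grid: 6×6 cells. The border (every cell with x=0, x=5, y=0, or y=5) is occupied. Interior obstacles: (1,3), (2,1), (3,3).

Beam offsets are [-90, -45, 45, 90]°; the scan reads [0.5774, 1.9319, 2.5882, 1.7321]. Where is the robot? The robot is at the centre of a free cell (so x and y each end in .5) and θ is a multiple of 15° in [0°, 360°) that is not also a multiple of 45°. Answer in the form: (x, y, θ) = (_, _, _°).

(x, y, θ) = (4.5, 2.5, 120°)

Candidates: 13 free-cell centres × 16 headings = 208 poses. Raycast each; keep the one whose scan matches to 4 dp.
  (3.5, 4.5, 300°): beam 1 = 1.7321 ≠ 0.5774 ✗
  (3.5, 1.5, 150°): beam 1 = 3.0000 ≠ 0.5774 ✗
  (2.5, 4.5, 195°): beam 1 = 0.5176 ≠ 0.5774 ✗
  …
  (4.5, 2.5, 120°): r_1=0.5774, r_2=1.9319, r_3=2.5882, r_4=1.7321 — all match ✓
Only this pose fits every beam.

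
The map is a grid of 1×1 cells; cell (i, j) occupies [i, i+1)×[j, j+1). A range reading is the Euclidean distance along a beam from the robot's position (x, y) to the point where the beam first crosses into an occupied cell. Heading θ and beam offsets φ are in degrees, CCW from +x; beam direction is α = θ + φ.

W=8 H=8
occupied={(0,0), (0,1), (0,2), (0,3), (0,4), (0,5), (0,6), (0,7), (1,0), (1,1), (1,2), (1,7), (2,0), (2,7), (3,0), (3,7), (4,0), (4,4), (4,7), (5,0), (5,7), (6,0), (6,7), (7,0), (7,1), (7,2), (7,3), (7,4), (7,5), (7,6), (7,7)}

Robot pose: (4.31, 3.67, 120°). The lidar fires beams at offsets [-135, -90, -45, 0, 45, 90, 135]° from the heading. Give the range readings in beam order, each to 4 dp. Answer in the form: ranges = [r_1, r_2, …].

ranges = [2.7849, 0.6600, 0.3416, 0.3811, 3.4268, 2.6674, 2.7642]

beam 1: φ=-135°, α=345°
  dir = (cos 345°, sin 345°) = (0.9659, -0.2588); from cell (4,3)
  next x-line at t=0.7143, next y-line at t=2.5887; Δt_x=1.0353, Δt_y=3.8637
    x: enter (5,3) at t=0.7143
    x: enter (6,3) at t=1.7496
    y: enter (6,2) at t=2.5887
    x: enter (7,2) at t=2.7849 ← occupied
  → r_1 = 2.7849
beam 2: φ=-90°, α=30°
  dir = (cos 30°, sin 30°) = (0.8660, 0.5000); from cell (4,3)
  next x-line at t=0.7967, next y-line at t=0.6600; Δt_x=1.1547, Δt_y=2.0000
    y: enter (4,4) at t=0.6600 ← occupied
  → r_2 = 0.6600
beam 3: φ=-45°, α=75°
  dir = (cos 75°, sin 75°) = (0.2588, 0.9659); from cell (4,3)
  next x-line at t=2.6660, next y-line at t=0.3416; Δt_x=3.8637, Δt_y=1.0353
    y: enter (4,4) at t=0.3416 ← occupied
  → r_3 = 0.3416
beam 4: φ=0°, α=120°
  dir = (cos 120°, sin 120°) = (-0.5000, 0.8660); from cell (4,3)
  next x-line at t=0.6200, next y-line at t=0.3811; Δt_x=2.0000, Δt_y=1.1547
    y: enter (4,4) at t=0.3811 ← occupied
  → r_4 = 0.3811
beam 5: φ=45°, α=165°
  dir = (cos 165°, sin 165°) = (-0.9659, 0.2588); from cell (4,3)
  next x-line at t=0.3209, next y-line at t=1.2750; Δt_x=1.0353, Δt_y=3.8637
    x: enter (3,3) at t=0.3209
    y: enter (3,4) at t=1.2750
    x: enter (2,4) at t=1.3562
    x: enter (1,4) at t=2.3915
    x: enter (0,4) at t=3.4268 ← occupied
  → r_5 = 3.4268
beam 6: φ=90°, α=210°
  dir = (cos 210°, sin 210°) = (-0.8660, -0.5000); from cell (4,3)
  next x-line at t=0.3580, next y-line at t=1.3400; Δt_x=1.1547, Δt_y=2.0000
    x: enter (3,3) at t=0.3580
    y: enter (3,2) at t=1.3400
    x: enter (2,2) at t=1.5127
    x: enter (1,2) at t=2.6674 ← occupied
  → r_6 = 2.6674
beam 7: φ=135°, α=255°
  dir = (cos 255°, sin 255°) = (-0.2588, -0.9659); from cell (4,3)
  next x-line at t=1.1977, next y-line at t=0.6936; Δt_x=3.8637, Δt_y=1.0353
    y: enter (4,2) at t=0.6936
    x: enter (3,2) at t=1.1977
    y: enter (3,1) at t=1.7289
    y: enter (3,0) at t=2.7642 ← occupied
  → r_7 = 2.7642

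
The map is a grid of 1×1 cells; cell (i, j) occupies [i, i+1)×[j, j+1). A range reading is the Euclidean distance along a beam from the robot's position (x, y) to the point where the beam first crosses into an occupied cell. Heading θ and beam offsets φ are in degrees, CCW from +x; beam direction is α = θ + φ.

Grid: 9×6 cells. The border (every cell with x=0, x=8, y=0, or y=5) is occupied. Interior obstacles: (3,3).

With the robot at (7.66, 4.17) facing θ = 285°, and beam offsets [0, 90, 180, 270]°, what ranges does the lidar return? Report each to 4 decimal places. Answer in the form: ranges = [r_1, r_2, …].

ranges = [1.3137, 0.3520, 0.8593, 3.7891]

beam 1: φ=0°, α=285°
  dir = (cos 285°, sin 285°) = (0.2588, -0.9659); from cell (7,4)
  next x-line at t=1.3137, next y-line at t=0.1760; Δt_x=3.8637, Δt_y=1.0353
    y: enter (7,3) at t=0.1760
    y: enter (7,2) at t=1.2113
    x: enter (8,2) at t=1.3137 ← occupied
  → r_1 = 1.3137
beam 2: φ=90°, α=15°
  dir = (cos 15°, sin 15°) = (0.9659, 0.2588); from cell (7,4)
  next x-line at t=0.3520, next y-line at t=3.2069; Δt_x=1.0353, Δt_y=3.8637
    x: enter (8,4) at t=0.3520 ← occupied
  → r_2 = 0.3520
beam 3: φ=180°, α=105°
  dir = (cos 105°, sin 105°) = (-0.2588, 0.9659); from cell (7,4)
  next x-line at t=2.5500, next y-line at t=0.8593; Δt_x=3.8637, Δt_y=1.0353
    y: enter (7,5) at t=0.8593 ← occupied
  → r_3 = 0.8593
beam 4: φ=270°, α=195°
  dir = (cos 195°, sin 195°) = (-0.9659, -0.2588); from cell (7,4)
  next x-line at t=0.6833, next y-line at t=0.6568; Δt_x=1.0353, Δt_y=3.8637
    y: enter (7,3) at t=0.6568
    x: enter (6,3) at t=0.6833
    x: enter (5,3) at t=1.7186
    x: enter (4,3) at t=2.7538
    x: enter (3,3) at t=3.7891 ← occupied
  → r_4 = 3.7891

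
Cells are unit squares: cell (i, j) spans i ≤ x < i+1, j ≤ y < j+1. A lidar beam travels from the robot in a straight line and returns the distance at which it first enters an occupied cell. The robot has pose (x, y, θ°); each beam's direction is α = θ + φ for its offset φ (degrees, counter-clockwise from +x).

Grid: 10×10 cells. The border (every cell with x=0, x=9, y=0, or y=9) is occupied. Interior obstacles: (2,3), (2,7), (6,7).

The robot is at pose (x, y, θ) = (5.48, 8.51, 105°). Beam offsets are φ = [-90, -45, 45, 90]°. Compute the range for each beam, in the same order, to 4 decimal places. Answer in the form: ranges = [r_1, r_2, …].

ranges = [1.8932, 0.5658, 0.9800, 2.5675]

beam 1: φ=-90°, α=15°
  cosα=0.9659 sinα=0.2588 | (5,8) | tMaxX 0.5383 tMaxY 1.8932 | tΔX 1.0353 tΔY 3.8637
    t=0.5383 [x] (6,8)
    t=1.5736 [x] (7,8)
    t=1.8932 [y] (7,9) — stop
  → r_1 = 1.8932
beam 2: φ=-45°, α=60°
  cosα=0.5000 sinα=0.8660 | (5,8) | tMaxX 1.0400 tMaxY 0.5658 | tΔX 2.0000 tΔY 1.1547
    t=0.5658 [y] (5,9) — stop
  → r_2 = 0.5658
beam 3: φ=45°, α=150°
  cosα=-0.8660 sinα=0.5000 | (5,8) | tMaxX 0.5543 tMaxY 0.9800 | tΔX 1.1547 tΔY 2.0000
    t=0.5543 [x] (4,8)
    t=0.9800 [y] (4,9) — stop
  → r_3 = 0.9800
beam 4: φ=90°, α=195°
  cosα=-0.9659 sinα=-0.2588 | (5,8) | tMaxX 0.4969 tMaxY 1.9705 | tΔX 1.0353 tΔY 3.8637
    t=0.4969 [x] (4,8)
    t=1.5322 [x] (3,8)
    t=1.9705 [y] (3,7)
    t=2.5675 [x] (2,7) — stop
  → r_4 = 2.5675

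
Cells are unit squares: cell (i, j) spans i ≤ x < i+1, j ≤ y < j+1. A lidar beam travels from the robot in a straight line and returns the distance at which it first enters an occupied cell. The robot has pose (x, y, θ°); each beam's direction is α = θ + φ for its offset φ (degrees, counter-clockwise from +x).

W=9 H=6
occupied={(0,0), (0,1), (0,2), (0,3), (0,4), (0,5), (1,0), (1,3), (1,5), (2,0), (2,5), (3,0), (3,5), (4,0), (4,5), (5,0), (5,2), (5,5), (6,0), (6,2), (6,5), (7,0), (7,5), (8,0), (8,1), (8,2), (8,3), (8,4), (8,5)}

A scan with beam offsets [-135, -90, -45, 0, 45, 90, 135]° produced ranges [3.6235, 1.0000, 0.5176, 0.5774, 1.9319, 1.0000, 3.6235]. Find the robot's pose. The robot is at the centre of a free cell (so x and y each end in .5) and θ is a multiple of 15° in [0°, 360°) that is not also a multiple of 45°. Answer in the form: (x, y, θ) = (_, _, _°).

(x, y, θ) = (4.5, 1.5, 300°)

The pose lattice has 25·16 = 400 candidates. Test each by forward raycasting.
  (7.5, 2.5, 30°): beam 1 = 1.5529 ≠ 3.6235 ✗
  (1.5, 1.5, 330°): beam 1 = 0.5176 ≠ 3.6235 ✗
  (5.5, 3.5, 255°): beam 1 = 1.7321 ≠ 3.6235 ✗
  (7.5, 4.5, 240°): beam 1 = 0.5176 ≠ 3.6235 ✗
  (6.5, 3.5, 120°): beam 1 = 1.5529 ≠ 3.6235 ✗
  …
  (4.5, 1.5, 300°): r_1=3.6235, r_2=1.0000, r_3=0.5176, r_4=0.5774, r_5=1.9319, r_6=1.0000, r_7=3.6235 — all match ✓
No second candidate reproduces the full scan.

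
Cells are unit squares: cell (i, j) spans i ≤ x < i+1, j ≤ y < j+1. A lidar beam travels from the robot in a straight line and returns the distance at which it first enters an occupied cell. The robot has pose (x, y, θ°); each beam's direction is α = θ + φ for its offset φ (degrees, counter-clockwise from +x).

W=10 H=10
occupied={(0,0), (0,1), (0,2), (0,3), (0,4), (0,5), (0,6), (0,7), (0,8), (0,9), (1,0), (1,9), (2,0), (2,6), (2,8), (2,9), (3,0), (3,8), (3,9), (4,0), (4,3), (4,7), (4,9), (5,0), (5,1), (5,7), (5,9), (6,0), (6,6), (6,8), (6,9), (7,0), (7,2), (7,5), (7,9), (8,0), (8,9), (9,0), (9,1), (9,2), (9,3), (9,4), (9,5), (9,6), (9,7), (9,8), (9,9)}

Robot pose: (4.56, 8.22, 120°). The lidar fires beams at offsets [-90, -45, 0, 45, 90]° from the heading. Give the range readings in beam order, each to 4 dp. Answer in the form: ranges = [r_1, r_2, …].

ranges = [1.5600, 0.8075, 0.9007, 0.5798, 0.4400]

beam 1: φ=-90°, α=30°
  cosα=0.8660 sinα=0.5000 | (4,8) | tMaxX 0.5081 tMaxY 1.5600 | tΔX 1.1547 tΔY 2.0000
    t=0.5081 [x] (5,8)
    t=1.5600 [y] (5,9) — stop
  → r_1 = 1.5600
beam 2: φ=-45°, α=75°
  cosα=0.2588 sinα=0.9659 | (4,8) | tMaxX 1.7000 tMaxY 0.8075 | tΔX 3.8637 tΔY 1.0353
    t=0.8075 [y] (4,9) — stop
  → r_2 = 0.8075
beam 3: φ=0°, α=120°
  cosα=-0.5000 sinα=0.8660 | (4,8) | tMaxX 1.1200 tMaxY 0.9007 | tΔX 2.0000 tΔY 1.1547
    t=0.9007 [y] (4,9) — stop
  → r_3 = 0.9007
beam 4: φ=45°, α=165°
  cosα=-0.9659 sinα=0.2588 | (4,8) | tMaxX 0.5798 tMaxY 3.0137 | tΔX 1.0353 tΔY 3.8637
    t=0.5798 [x] (3,8) — stop
  → r_4 = 0.5798
beam 5: φ=90°, α=210°
  cosα=-0.8660 sinα=-0.5000 | (4,8) | tMaxX 0.6466 tMaxY 0.4400 | tΔX 1.1547 tΔY 2.0000
    t=0.4400 [y] (4,7) — stop
  → r_5 = 0.4400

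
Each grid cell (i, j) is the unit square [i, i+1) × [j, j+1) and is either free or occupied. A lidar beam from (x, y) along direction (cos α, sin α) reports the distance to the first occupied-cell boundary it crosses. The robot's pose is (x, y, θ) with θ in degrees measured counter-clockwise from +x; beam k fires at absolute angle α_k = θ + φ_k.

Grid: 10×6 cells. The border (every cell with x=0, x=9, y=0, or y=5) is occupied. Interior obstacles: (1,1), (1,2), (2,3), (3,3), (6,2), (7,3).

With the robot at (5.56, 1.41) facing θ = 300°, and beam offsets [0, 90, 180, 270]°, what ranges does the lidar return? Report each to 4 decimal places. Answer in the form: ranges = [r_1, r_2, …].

beam 1: φ=0°, α=300°
  dir = (cos 300°, sin 300°) = (0.5000, -0.8660); from cell (5,1)
  next x-line at t=0.8800, next y-line at t=0.4734; Δt_x=2.0000, Δt_y=1.1547
    y: enter (5,0) at t=0.4734 ← occupied
  → r_1 = 0.4734
beam 2: φ=90°, α=30°
  dir = (cos 30°, sin 30°) = (0.8660, 0.5000); from cell (5,1)
  next x-line at t=0.5081, next y-line at t=1.1800; Δt_x=1.1547, Δt_y=2.0000
    x: enter (6,1) at t=0.5081
    y: enter (6,2) at t=1.1800 ← occupied
  → r_2 = 1.1800
beam 3: φ=180°, α=120°
  dir = (cos 120°, sin 120°) = (-0.5000, 0.8660); from cell (5,1)
  next x-line at t=1.1200, next y-line at t=0.6813; Δt_x=2.0000, Δt_y=1.1547
    y: enter (5,2) at t=0.6813
    x: enter (4,2) at t=1.1200
    y: enter (4,3) at t=1.8360
    y: enter (4,4) at t=2.9907
    x: enter (3,4) at t=3.1200
    y: enter (3,5) at t=4.1454 ← occupied
  → r_3 = 4.1454
beam 4: φ=270°, α=210°
  dir = (cos 210°, sin 210°) = (-0.8660, -0.5000); from cell (5,1)
  next x-line at t=0.6466, next y-line at t=0.8200; Δt_x=1.1547, Δt_y=2.0000
    x: enter (4,1) at t=0.6466
    y: enter (4,0) at t=0.8200 ← occupied
  → r_4 = 0.8200

ranges = [0.4734, 1.1800, 4.1454, 0.8200]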